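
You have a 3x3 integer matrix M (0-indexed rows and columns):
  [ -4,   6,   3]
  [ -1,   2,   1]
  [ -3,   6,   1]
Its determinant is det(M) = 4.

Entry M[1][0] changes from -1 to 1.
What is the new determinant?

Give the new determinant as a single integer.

Answer: 28

Derivation:
det is linear in row 1: changing M[1][0] by delta changes det by delta * cofactor(1,0).
Cofactor C_10 = (-1)^(1+0) * minor(1,0) = 12
Entry delta = 1 - -1 = 2
Det delta = 2 * 12 = 24
New det = 4 + 24 = 28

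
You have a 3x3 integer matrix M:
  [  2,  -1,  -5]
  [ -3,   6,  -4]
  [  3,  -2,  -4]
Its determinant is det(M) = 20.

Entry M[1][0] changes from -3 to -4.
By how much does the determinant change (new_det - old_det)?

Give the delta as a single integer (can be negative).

Answer: -6

Derivation:
Cofactor C_10 = 6
Entry delta = -4 - -3 = -1
Det delta = entry_delta * cofactor = -1 * 6 = -6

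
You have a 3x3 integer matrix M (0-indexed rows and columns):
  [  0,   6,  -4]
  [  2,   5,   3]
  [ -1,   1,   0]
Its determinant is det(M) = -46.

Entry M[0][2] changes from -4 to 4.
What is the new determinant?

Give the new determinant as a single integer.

Answer: 10

Derivation:
det is linear in row 0: changing M[0][2] by delta changes det by delta * cofactor(0,2).
Cofactor C_02 = (-1)^(0+2) * minor(0,2) = 7
Entry delta = 4 - -4 = 8
Det delta = 8 * 7 = 56
New det = -46 + 56 = 10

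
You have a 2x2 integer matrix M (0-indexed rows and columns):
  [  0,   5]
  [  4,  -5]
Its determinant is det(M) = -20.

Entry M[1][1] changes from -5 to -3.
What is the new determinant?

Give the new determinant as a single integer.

det is linear in row 1: changing M[1][1] by delta changes det by delta * cofactor(1,1).
Cofactor C_11 = (-1)^(1+1) * minor(1,1) = 0
Entry delta = -3 - -5 = 2
Det delta = 2 * 0 = 0
New det = -20 + 0 = -20

Answer: -20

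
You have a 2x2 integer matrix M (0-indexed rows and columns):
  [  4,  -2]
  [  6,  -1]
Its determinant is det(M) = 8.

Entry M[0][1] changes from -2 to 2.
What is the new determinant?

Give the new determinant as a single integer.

Answer: -16

Derivation:
det is linear in row 0: changing M[0][1] by delta changes det by delta * cofactor(0,1).
Cofactor C_01 = (-1)^(0+1) * minor(0,1) = -6
Entry delta = 2 - -2 = 4
Det delta = 4 * -6 = -24
New det = 8 + -24 = -16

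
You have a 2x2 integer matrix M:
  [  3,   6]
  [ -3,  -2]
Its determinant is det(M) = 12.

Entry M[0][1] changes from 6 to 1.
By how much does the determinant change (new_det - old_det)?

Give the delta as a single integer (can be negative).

Cofactor C_01 = 3
Entry delta = 1 - 6 = -5
Det delta = entry_delta * cofactor = -5 * 3 = -15

Answer: -15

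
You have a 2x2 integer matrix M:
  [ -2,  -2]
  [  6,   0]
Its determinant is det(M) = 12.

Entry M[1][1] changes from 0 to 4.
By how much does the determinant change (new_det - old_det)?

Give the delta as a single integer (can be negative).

Answer: -8

Derivation:
Cofactor C_11 = -2
Entry delta = 4 - 0 = 4
Det delta = entry_delta * cofactor = 4 * -2 = -8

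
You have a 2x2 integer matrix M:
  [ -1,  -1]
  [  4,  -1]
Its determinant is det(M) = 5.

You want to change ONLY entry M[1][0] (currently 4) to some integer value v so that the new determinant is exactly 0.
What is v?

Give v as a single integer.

det is linear in entry M[1][0]: det = old_det + (v - 4) * C_10
Cofactor C_10 = 1
Want det = 0: 5 + (v - 4) * 1 = 0
  (v - 4) = -5 / 1 = -5
  v = 4 + (-5) = -1

Answer: -1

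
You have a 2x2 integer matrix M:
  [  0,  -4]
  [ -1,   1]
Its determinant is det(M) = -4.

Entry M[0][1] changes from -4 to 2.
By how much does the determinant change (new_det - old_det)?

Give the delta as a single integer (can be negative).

Cofactor C_01 = 1
Entry delta = 2 - -4 = 6
Det delta = entry_delta * cofactor = 6 * 1 = 6

Answer: 6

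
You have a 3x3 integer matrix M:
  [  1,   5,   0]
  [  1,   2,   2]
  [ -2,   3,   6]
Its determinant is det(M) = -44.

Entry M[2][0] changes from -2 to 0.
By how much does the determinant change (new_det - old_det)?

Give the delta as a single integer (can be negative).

Cofactor C_20 = 10
Entry delta = 0 - -2 = 2
Det delta = entry_delta * cofactor = 2 * 10 = 20

Answer: 20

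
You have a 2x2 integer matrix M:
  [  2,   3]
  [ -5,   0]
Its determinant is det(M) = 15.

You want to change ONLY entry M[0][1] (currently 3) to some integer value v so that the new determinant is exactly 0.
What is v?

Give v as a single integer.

det is linear in entry M[0][1]: det = old_det + (v - 3) * C_01
Cofactor C_01 = 5
Want det = 0: 15 + (v - 3) * 5 = 0
  (v - 3) = -15 / 5 = -3
  v = 3 + (-3) = 0

Answer: 0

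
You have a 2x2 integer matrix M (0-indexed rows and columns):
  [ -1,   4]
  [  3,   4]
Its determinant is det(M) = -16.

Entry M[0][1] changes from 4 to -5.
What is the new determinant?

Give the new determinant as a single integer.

det is linear in row 0: changing M[0][1] by delta changes det by delta * cofactor(0,1).
Cofactor C_01 = (-1)^(0+1) * minor(0,1) = -3
Entry delta = -5 - 4 = -9
Det delta = -9 * -3 = 27
New det = -16 + 27 = 11

Answer: 11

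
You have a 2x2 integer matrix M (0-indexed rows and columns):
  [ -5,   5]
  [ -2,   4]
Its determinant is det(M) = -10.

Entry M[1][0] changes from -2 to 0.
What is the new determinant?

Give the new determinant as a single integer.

Answer: -20

Derivation:
det is linear in row 1: changing M[1][0] by delta changes det by delta * cofactor(1,0).
Cofactor C_10 = (-1)^(1+0) * minor(1,0) = -5
Entry delta = 0 - -2 = 2
Det delta = 2 * -5 = -10
New det = -10 + -10 = -20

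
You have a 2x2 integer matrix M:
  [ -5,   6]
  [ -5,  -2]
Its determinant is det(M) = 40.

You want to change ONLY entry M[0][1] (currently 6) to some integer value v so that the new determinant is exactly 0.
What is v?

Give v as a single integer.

Answer: -2

Derivation:
det is linear in entry M[0][1]: det = old_det + (v - 6) * C_01
Cofactor C_01 = 5
Want det = 0: 40 + (v - 6) * 5 = 0
  (v - 6) = -40 / 5 = -8
  v = 6 + (-8) = -2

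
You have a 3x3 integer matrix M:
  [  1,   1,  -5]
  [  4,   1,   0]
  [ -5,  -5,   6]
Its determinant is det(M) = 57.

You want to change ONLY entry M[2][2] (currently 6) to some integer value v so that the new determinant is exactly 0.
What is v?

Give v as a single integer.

Answer: 25

Derivation:
det is linear in entry M[2][2]: det = old_det + (v - 6) * C_22
Cofactor C_22 = -3
Want det = 0: 57 + (v - 6) * -3 = 0
  (v - 6) = -57 / -3 = 19
  v = 6 + (19) = 25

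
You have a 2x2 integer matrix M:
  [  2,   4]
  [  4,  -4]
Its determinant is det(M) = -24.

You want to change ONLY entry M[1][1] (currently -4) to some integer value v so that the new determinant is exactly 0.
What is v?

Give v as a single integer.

Answer: 8

Derivation:
det is linear in entry M[1][1]: det = old_det + (v - -4) * C_11
Cofactor C_11 = 2
Want det = 0: -24 + (v - -4) * 2 = 0
  (v - -4) = 24 / 2 = 12
  v = -4 + (12) = 8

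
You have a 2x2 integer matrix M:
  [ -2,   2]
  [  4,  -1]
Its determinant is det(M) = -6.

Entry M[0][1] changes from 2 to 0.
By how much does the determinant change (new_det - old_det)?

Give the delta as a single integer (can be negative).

Answer: 8

Derivation:
Cofactor C_01 = -4
Entry delta = 0 - 2 = -2
Det delta = entry_delta * cofactor = -2 * -4 = 8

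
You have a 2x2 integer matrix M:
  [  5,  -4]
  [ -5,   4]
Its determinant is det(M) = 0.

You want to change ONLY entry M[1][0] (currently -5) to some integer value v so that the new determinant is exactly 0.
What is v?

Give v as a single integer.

det is linear in entry M[1][0]: det = old_det + (v - -5) * C_10
Cofactor C_10 = 4
Want det = 0: 0 + (v - -5) * 4 = 0
  (v - -5) = 0 / 4 = 0
  v = -5 + (0) = -5

Answer: -5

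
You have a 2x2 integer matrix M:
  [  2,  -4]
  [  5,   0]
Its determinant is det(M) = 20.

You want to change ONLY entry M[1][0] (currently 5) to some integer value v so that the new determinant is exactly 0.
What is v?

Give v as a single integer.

det is linear in entry M[1][0]: det = old_det + (v - 5) * C_10
Cofactor C_10 = 4
Want det = 0: 20 + (v - 5) * 4 = 0
  (v - 5) = -20 / 4 = -5
  v = 5 + (-5) = 0

Answer: 0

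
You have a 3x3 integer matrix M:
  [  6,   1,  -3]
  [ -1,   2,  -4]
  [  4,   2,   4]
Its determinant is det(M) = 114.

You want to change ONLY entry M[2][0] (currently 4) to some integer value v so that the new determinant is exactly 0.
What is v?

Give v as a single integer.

Answer: -53

Derivation:
det is linear in entry M[2][0]: det = old_det + (v - 4) * C_20
Cofactor C_20 = 2
Want det = 0: 114 + (v - 4) * 2 = 0
  (v - 4) = -114 / 2 = -57
  v = 4 + (-57) = -53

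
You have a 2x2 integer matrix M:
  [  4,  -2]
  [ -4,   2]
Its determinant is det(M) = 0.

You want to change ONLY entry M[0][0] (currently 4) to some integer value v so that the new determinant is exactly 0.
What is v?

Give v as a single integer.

det is linear in entry M[0][0]: det = old_det + (v - 4) * C_00
Cofactor C_00 = 2
Want det = 0: 0 + (v - 4) * 2 = 0
  (v - 4) = 0 / 2 = 0
  v = 4 + (0) = 4

Answer: 4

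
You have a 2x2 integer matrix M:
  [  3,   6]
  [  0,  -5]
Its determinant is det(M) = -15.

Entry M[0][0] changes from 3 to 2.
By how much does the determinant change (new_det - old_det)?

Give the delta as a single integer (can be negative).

Cofactor C_00 = -5
Entry delta = 2 - 3 = -1
Det delta = entry_delta * cofactor = -1 * -5 = 5

Answer: 5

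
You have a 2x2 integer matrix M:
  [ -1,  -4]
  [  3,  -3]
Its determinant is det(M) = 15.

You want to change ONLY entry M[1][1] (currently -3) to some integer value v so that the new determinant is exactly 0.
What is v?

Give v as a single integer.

Answer: 12

Derivation:
det is linear in entry M[1][1]: det = old_det + (v - -3) * C_11
Cofactor C_11 = -1
Want det = 0: 15 + (v - -3) * -1 = 0
  (v - -3) = -15 / -1 = 15
  v = -3 + (15) = 12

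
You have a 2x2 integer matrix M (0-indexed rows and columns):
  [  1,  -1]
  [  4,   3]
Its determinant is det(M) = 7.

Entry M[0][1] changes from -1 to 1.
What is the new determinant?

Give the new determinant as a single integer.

Answer: -1

Derivation:
det is linear in row 0: changing M[0][1] by delta changes det by delta * cofactor(0,1).
Cofactor C_01 = (-1)^(0+1) * minor(0,1) = -4
Entry delta = 1 - -1 = 2
Det delta = 2 * -4 = -8
New det = 7 + -8 = -1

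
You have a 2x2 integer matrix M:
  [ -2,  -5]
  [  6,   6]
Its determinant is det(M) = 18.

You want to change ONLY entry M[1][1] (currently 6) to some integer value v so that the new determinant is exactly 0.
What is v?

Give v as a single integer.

det is linear in entry M[1][1]: det = old_det + (v - 6) * C_11
Cofactor C_11 = -2
Want det = 0: 18 + (v - 6) * -2 = 0
  (v - 6) = -18 / -2 = 9
  v = 6 + (9) = 15

Answer: 15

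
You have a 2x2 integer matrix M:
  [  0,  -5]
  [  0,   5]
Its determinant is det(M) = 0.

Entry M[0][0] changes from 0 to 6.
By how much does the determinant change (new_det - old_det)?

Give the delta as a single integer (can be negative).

Cofactor C_00 = 5
Entry delta = 6 - 0 = 6
Det delta = entry_delta * cofactor = 6 * 5 = 30

Answer: 30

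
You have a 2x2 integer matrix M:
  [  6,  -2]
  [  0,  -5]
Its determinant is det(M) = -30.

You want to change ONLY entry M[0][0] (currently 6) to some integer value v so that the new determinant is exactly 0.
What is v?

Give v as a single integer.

det is linear in entry M[0][0]: det = old_det + (v - 6) * C_00
Cofactor C_00 = -5
Want det = 0: -30 + (v - 6) * -5 = 0
  (v - 6) = 30 / -5 = -6
  v = 6 + (-6) = 0

Answer: 0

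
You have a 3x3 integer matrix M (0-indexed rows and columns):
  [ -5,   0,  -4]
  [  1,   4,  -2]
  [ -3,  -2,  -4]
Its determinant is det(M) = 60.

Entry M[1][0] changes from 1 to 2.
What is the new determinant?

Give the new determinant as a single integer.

Answer: 68

Derivation:
det is linear in row 1: changing M[1][0] by delta changes det by delta * cofactor(1,0).
Cofactor C_10 = (-1)^(1+0) * minor(1,0) = 8
Entry delta = 2 - 1 = 1
Det delta = 1 * 8 = 8
New det = 60 + 8 = 68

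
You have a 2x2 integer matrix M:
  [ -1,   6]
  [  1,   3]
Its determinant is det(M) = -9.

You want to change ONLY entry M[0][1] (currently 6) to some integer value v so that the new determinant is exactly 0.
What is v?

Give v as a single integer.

Answer: -3

Derivation:
det is linear in entry M[0][1]: det = old_det + (v - 6) * C_01
Cofactor C_01 = -1
Want det = 0: -9 + (v - 6) * -1 = 0
  (v - 6) = 9 / -1 = -9
  v = 6 + (-9) = -3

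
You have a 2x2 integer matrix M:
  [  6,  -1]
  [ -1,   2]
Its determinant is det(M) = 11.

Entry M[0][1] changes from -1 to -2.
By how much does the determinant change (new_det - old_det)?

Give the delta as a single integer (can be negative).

Cofactor C_01 = 1
Entry delta = -2 - -1 = -1
Det delta = entry_delta * cofactor = -1 * 1 = -1

Answer: -1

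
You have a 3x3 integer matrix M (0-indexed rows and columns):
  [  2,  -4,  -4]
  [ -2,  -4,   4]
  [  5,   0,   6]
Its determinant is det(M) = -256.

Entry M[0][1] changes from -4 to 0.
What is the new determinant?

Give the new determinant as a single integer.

det is linear in row 0: changing M[0][1] by delta changes det by delta * cofactor(0,1).
Cofactor C_01 = (-1)^(0+1) * minor(0,1) = 32
Entry delta = 0 - -4 = 4
Det delta = 4 * 32 = 128
New det = -256 + 128 = -128

Answer: -128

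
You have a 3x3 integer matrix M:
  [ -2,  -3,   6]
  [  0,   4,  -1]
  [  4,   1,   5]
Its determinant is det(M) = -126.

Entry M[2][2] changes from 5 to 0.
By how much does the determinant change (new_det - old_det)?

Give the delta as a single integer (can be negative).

Answer: 40

Derivation:
Cofactor C_22 = -8
Entry delta = 0 - 5 = -5
Det delta = entry_delta * cofactor = -5 * -8 = 40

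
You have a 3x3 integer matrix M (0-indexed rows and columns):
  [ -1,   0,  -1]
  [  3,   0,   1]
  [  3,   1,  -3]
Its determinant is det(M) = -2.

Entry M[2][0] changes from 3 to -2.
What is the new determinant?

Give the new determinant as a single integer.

Answer: -2

Derivation:
det is linear in row 2: changing M[2][0] by delta changes det by delta * cofactor(2,0).
Cofactor C_20 = (-1)^(2+0) * minor(2,0) = 0
Entry delta = -2 - 3 = -5
Det delta = -5 * 0 = 0
New det = -2 + 0 = -2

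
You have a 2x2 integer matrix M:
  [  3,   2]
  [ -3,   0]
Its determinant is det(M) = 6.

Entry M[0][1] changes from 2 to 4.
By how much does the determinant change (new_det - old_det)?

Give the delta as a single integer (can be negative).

Cofactor C_01 = 3
Entry delta = 4 - 2 = 2
Det delta = entry_delta * cofactor = 2 * 3 = 6

Answer: 6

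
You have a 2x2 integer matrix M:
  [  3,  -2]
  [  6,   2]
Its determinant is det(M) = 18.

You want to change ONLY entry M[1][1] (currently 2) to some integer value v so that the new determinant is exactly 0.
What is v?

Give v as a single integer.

det is linear in entry M[1][1]: det = old_det + (v - 2) * C_11
Cofactor C_11 = 3
Want det = 0: 18 + (v - 2) * 3 = 0
  (v - 2) = -18 / 3 = -6
  v = 2 + (-6) = -4

Answer: -4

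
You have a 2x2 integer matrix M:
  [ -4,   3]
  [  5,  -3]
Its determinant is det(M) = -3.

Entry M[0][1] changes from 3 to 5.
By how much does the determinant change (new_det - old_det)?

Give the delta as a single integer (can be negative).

Cofactor C_01 = -5
Entry delta = 5 - 3 = 2
Det delta = entry_delta * cofactor = 2 * -5 = -10

Answer: -10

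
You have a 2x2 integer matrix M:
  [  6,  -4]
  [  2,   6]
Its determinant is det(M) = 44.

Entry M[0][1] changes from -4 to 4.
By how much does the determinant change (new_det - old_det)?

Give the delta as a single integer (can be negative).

Answer: -16

Derivation:
Cofactor C_01 = -2
Entry delta = 4 - -4 = 8
Det delta = entry_delta * cofactor = 8 * -2 = -16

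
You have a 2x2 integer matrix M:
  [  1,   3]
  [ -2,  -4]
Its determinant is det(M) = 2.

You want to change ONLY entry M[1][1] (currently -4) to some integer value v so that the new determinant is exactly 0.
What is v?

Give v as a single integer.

Answer: -6

Derivation:
det is linear in entry M[1][1]: det = old_det + (v - -4) * C_11
Cofactor C_11 = 1
Want det = 0: 2 + (v - -4) * 1 = 0
  (v - -4) = -2 / 1 = -2
  v = -4 + (-2) = -6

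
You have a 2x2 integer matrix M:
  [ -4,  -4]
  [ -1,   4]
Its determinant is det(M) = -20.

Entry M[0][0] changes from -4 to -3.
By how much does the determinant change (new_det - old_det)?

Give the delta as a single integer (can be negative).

Answer: 4

Derivation:
Cofactor C_00 = 4
Entry delta = -3 - -4 = 1
Det delta = entry_delta * cofactor = 1 * 4 = 4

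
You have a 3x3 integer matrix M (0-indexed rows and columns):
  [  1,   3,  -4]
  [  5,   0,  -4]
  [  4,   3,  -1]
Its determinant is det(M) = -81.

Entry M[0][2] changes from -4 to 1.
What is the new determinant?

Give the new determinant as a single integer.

Answer: -6

Derivation:
det is linear in row 0: changing M[0][2] by delta changes det by delta * cofactor(0,2).
Cofactor C_02 = (-1)^(0+2) * minor(0,2) = 15
Entry delta = 1 - -4 = 5
Det delta = 5 * 15 = 75
New det = -81 + 75 = -6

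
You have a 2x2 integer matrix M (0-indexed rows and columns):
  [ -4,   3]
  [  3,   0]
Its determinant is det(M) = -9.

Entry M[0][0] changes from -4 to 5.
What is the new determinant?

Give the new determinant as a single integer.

det is linear in row 0: changing M[0][0] by delta changes det by delta * cofactor(0,0).
Cofactor C_00 = (-1)^(0+0) * minor(0,0) = 0
Entry delta = 5 - -4 = 9
Det delta = 9 * 0 = 0
New det = -9 + 0 = -9

Answer: -9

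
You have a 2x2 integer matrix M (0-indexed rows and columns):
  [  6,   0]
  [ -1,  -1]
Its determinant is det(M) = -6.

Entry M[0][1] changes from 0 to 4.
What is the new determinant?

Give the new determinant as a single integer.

Answer: -2

Derivation:
det is linear in row 0: changing M[0][1] by delta changes det by delta * cofactor(0,1).
Cofactor C_01 = (-1)^(0+1) * minor(0,1) = 1
Entry delta = 4 - 0 = 4
Det delta = 4 * 1 = 4
New det = -6 + 4 = -2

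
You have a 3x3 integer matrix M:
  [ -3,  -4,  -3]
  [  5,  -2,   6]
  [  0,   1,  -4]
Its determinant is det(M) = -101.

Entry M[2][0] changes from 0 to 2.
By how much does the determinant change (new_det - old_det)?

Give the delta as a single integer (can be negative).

Answer: -60

Derivation:
Cofactor C_20 = -30
Entry delta = 2 - 0 = 2
Det delta = entry_delta * cofactor = 2 * -30 = -60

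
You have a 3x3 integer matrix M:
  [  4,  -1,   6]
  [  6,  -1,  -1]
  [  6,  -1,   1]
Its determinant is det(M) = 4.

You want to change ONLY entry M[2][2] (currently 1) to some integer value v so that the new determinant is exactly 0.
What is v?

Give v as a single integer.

det is linear in entry M[2][2]: det = old_det + (v - 1) * C_22
Cofactor C_22 = 2
Want det = 0: 4 + (v - 1) * 2 = 0
  (v - 1) = -4 / 2 = -2
  v = 1 + (-2) = -1

Answer: -1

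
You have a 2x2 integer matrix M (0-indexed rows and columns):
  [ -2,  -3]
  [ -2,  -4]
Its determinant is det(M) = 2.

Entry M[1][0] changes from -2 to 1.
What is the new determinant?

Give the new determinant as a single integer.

Answer: 11

Derivation:
det is linear in row 1: changing M[1][0] by delta changes det by delta * cofactor(1,0).
Cofactor C_10 = (-1)^(1+0) * minor(1,0) = 3
Entry delta = 1 - -2 = 3
Det delta = 3 * 3 = 9
New det = 2 + 9 = 11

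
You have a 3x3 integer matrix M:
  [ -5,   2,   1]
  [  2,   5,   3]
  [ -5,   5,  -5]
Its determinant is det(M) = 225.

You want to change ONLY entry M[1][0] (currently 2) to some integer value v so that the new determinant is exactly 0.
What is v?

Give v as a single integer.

Answer: -13

Derivation:
det is linear in entry M[1][0]: det = old_det + (v - 2) * C_10
Cofactor C_10 = 15
Want det = 0: 225 + (v - 2) * 15 = 0
  (v - 2) = -225 / 15 = -15
  v = 2 + (-15) = -13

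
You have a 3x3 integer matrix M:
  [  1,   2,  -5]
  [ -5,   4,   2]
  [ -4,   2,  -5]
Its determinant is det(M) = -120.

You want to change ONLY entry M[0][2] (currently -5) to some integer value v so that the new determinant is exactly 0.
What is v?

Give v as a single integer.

Answer: 15

Derivation:
det is linear in entry M[0][2]: det = old_det + (v - -5) * C_02
Cofactor C_02 = 6
Want det = 0: -120 + (v - -5) * 6 = 0
  (v - -5) = 120 / 6 = 20
  v = -5 + (20) = 15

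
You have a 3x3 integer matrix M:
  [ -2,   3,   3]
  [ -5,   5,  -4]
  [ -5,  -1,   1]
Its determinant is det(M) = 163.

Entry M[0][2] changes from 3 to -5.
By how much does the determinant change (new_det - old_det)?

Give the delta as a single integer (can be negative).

Answer: -240

Derivation:
Cofactor C_02 = 30
Entry delta = -5 - 3 = -8
Det delta = entry_delta * cofactor = -8 * 30 = -240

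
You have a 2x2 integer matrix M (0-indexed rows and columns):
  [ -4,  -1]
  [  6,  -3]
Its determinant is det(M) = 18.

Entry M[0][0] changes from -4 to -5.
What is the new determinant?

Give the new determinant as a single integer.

Answer: 21

Derivation:
det is linear in row 0: changing M[0][0] by delta changes det by delta * cofactor(0,0).
Cofactor C_00 = (-1)^(0+0) * minor(0,0) = -3
Entry delta = -5 - -4 = -1
Det delta = -1 * -3 = 3
New det = 18 + 3 = 21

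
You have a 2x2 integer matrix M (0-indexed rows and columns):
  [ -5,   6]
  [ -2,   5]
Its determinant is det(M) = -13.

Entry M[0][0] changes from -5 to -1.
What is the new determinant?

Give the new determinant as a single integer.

det is linear in row 0: changing M[0][0] by delta changes det by delta * cofactor(0,0).
Cofactor C_00 = (-1)^(0+0) * minor(0,0) = 5
Entry delta = -1 - -5 = 4
Det delta = 4 * 5 = 20
New det = -13 + 20 = 7

Answer: 7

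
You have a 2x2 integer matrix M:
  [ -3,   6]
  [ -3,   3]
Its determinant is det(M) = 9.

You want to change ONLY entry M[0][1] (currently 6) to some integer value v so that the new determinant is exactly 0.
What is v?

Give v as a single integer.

det is linear in entry M[0][1]: det = old_det + (v - 6) * C_01
Cofactor C_01 = 3
Want det = 0: 9 + (v - 6) * 3 = 0
  (v - 6) = -9 / 3 = -3
  v = 6 + (-3) = 3

Answer: 3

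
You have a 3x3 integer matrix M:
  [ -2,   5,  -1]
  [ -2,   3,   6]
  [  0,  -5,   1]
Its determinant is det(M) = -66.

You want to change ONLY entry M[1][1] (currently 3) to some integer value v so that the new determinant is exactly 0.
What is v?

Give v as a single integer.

det is linear in entry M[1][1]: det = old_det + (v - 3) * C_11
Cofactor C_11 = -2
Want det = 0: -66 + (v - 3) * -2 = 0
  (v - 3) = 66 / -2 = -33
  v = 3 + (-33) = -30

Answer: -30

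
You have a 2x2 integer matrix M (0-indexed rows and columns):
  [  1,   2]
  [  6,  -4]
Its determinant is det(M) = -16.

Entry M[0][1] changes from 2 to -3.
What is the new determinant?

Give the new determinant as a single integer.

Answer: 14

Derivation:
det is linear in row 0: changing M[0][1] by delta changes det by delta * cofactor(0,1).
Cofactor C_01 = (-1)^(0+1) * minor(0,1) = -6
Entry delta = -3 - 2 = -5
Det delta = -5 * -6 = 30
New det = -16 + 30 = 14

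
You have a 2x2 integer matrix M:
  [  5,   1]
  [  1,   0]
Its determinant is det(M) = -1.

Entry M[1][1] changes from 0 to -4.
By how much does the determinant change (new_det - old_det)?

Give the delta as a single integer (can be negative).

Cofactor C_11 = 5
Entry delta = -4 - 0 = -4
Det delta = entry_delta * cofactor = -4 * 5 = -20

Answer: -20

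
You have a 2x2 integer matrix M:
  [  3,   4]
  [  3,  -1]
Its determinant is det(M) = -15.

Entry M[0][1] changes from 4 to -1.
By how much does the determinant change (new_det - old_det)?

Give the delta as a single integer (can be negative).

Answer: 15

Derivation:
Cofactor C_01 = -3
Entry delta = -1 - 4 = -5
Det delta = entry_delta * cofactor = -5 * -3 = 15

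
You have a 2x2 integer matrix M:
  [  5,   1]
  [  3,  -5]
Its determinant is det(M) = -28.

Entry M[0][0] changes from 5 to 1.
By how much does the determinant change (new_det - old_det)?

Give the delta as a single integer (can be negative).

Answer: 20

Derivation:
Cofactor C_00 = -5
Entry delta = 1 - 5 = -4
Det delta = entry_delta * cofactor = -4 * -5 = 20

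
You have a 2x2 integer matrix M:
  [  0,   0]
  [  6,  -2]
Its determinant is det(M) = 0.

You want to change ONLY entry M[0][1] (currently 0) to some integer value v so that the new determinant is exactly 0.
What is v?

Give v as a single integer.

det is linear in entry M[0][1]: det = old_det + (v - 0) * C_01
Cofactor C_01 = -6
Want det = 0: 0 + (v - 0) * -6 = 0
  (v - 0) = 0 / -6 = 0
  v = 0 + (0) = 0

Answer: 0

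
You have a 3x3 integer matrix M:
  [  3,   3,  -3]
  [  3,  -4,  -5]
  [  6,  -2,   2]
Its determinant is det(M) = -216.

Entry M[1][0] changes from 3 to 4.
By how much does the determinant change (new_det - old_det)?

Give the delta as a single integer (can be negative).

Cofactor C_10 = 0
Entry delta = 4 - 3 = 1
Det delta = entry_delta * cofactor = 1 * 0 = 0

Answer: 0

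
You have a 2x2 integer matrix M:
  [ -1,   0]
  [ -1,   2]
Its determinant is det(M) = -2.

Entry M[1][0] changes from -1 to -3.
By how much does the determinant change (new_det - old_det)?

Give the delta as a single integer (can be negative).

Answer: 0

Derivation:
Cofactor C_10 = 0
Entry delta = -3 - -1 = -2
Det delta = entry_delta * cofactor = -2 * 0 = 0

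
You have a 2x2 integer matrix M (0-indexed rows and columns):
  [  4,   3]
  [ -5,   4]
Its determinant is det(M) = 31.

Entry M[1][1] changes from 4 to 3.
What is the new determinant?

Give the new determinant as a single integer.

det is linear in row 1: changing M[1][1] by delta changes det by delta * cofactor(1,1).
Cofactor C_11 = (-1)^(1+1) * minor(1,1) = 4
Entry delta = 3 - 4 = -1
Det delta = -1 * 4 = -4
New det = 31 + -4 = 27

Answer: 27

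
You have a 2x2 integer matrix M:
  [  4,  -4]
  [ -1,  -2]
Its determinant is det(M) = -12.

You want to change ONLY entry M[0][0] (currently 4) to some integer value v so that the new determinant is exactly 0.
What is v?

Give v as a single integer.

Answer: -2

Derivation:
det is linear in entry M[0][0]: det = old_det + (v - 4) * C_00
Cofactor C_00 = -2
Want det = 0: -12 + (v - 4) * -2 = 0
  (v - 4) = 12 / -2 = -6
  v = 4 + (-6) = -2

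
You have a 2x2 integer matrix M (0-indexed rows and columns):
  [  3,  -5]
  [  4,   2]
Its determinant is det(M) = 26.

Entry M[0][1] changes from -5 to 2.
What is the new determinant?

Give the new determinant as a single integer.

det is linear in row 0: changing M[0][1] by delta changes det by delta * cofactor(0,1).
Cofactor C_01 = (-1)^(0+1) * minor(0,1) = -4
Entry delta = 2 - -5 = 7
Det delta = 7 * -4 = -28
New det = 26 + -28 = -2

Answer: -2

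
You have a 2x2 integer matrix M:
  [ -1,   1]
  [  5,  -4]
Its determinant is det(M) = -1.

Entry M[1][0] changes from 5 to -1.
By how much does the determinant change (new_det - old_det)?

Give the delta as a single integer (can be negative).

Cofactor C_10 = -1
Entry delta = -1 - 5 = -6
Det delta = entry_delta * cofactor = -6 * -1 = 6

Answer: 6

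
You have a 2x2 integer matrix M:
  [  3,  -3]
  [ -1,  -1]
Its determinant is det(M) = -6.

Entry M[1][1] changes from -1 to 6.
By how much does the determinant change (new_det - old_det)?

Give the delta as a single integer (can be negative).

Cofactor C_11 = 3
Entry delta = 6 - -1 = 7
Det delta = entry_delta * cofactor = 7 * 3 = 21

Answer: 21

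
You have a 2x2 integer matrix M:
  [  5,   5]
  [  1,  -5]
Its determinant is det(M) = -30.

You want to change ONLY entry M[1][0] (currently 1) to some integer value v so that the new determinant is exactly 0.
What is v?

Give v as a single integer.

det is linear in entry M[1][0]: det = old_det + (v - 1) * C_10
Cofactor C_10 = -5
Want det = 0: -30 + (v - 1) * -5 = 0
  (v - 1) = 30 / -5 = -6
  v = 1 + (-6) = -5

Answer: -5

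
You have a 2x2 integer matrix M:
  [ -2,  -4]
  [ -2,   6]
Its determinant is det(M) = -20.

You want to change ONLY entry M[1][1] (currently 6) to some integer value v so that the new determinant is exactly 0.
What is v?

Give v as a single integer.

det is linear in entry M[1][1]: det = old_det + (v - 6) * C_11
Cofactor C_11 = -2
Want det = 0: -20 + (v - 6) * -2 = 0
  (v - 6) = 20 / -2 = -10
  v = 6 + (-10) = -4

Answer: -4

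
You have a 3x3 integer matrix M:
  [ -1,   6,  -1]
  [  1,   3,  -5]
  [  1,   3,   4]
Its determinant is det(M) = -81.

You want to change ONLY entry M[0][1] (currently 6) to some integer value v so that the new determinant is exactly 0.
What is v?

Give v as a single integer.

det is linear in entry M[0][1]: det = old_det + (v - 6) * C_01
Cofactor C_01 = -9
Want det = 0: -81 + (v - 6) * -9 = 0
  (v - 6) = 81 / -9 = -9
  v = 6 + (-9) = -3

Answer: -3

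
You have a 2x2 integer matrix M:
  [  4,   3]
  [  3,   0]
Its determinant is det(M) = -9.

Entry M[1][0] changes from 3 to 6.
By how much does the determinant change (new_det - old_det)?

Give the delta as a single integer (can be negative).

Cofactor C_10 = -3
Entry delta = 6 - 3 = 3
Det delta = entry_delta * cofactor = 3 * -3 = -9

Answer: -9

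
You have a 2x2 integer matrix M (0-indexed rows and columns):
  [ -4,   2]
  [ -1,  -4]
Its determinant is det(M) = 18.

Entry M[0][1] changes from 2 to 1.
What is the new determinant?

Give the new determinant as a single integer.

Answer: 17

Derivation:
det is linear in row 0: changing M[0][1] by delta changes det by delta * cofactor(0,1).
Cofactor C_01 = (-1)^(0+1) * minor(0,1) = 1
Entry delta = 1 - 2 = -1
Det delta = -1 * 1 = -1
New det = 18 + -1 = 17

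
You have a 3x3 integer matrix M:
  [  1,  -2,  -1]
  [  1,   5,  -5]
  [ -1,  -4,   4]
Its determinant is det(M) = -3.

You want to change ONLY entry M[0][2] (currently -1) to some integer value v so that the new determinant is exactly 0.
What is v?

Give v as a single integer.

Answer: 2

Derivation:
det is linear in entry M[0][2]: det = old_det + (v - -1) * C_02
Cofactor C_02 = 1
Want det = 0: -3 + (v - -1) * 1 = 0
  (v - -1) = 3 / 1 = 3
  v = -1 + (3) = 2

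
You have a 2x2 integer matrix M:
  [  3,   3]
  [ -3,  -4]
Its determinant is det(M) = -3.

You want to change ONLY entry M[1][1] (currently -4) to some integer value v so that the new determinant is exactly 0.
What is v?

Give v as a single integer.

det is linear in entry M[1][1]: det = old_det + (v - -4) * C_11
Cofactor C_11 = 3
Want det = 0: -3 + (v - -4) * 3 = 0
  (v - -4) = 3 / 3 = 1
  v = -4 + (1) = -3

Answer: -3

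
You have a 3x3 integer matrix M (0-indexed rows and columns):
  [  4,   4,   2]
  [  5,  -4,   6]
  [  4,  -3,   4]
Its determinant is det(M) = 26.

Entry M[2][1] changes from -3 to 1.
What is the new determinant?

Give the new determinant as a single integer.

det is linear in row 2: changing M[2][1] by delta changes det by delta * cofactor(2,1).
Cofactor C_21 = (-1)^(2+1) * minor(2,1) = -14
Entry delta = 1 - -3 = 4
Det delta = 4 * -14 = -56
New det = 26 + -56 = -30

Answer: -30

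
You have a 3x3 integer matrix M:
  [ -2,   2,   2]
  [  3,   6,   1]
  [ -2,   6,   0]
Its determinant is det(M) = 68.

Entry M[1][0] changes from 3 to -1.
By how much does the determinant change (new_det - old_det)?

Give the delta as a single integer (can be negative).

Answer: -48

Derivation:
Cofactor C_10 = 12
Entry delta = -1 - 3 = -4
Det delta = entry_delta * cofactor = -4 * 12 = -48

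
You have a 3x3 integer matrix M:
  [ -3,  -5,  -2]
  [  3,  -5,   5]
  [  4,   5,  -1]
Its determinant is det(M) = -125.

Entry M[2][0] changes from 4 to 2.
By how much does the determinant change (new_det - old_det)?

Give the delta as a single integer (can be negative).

Answer: 70

Derivation:
Cofactor C_20 = -35
Entry delta = 2 - 4 = -2
Det delta = entry_delta * cofactor = -2 * -35 = 70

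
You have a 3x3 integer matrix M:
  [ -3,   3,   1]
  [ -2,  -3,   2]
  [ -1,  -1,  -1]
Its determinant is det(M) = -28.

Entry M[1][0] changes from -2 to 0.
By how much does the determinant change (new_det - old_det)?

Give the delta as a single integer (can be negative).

Cofactor C_10 = 2
Entry delta = 0 - -2 = 2
Det delta = entry_delta * cofactor = 2 * 2 = 4

Answer: 4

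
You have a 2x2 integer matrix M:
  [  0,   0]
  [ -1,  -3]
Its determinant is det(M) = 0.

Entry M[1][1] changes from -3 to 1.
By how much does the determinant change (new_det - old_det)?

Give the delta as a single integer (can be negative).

Answer: 0

Derivation:
Cofactor C_11 = 0
Entry delta = 1 - -3 = 4
Det delta = entry_delta * cofactor = 4 * 0 = 0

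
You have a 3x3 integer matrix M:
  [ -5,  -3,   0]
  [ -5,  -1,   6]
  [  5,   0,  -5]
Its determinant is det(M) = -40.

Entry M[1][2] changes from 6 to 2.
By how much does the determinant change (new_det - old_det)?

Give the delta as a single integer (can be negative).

Answer: 60

Derivation:
Cofactor C_12 = -15
Entry delta = 2 - 6 = -4
Det delta = entry_delta * cofactor = -4 * -15 = 60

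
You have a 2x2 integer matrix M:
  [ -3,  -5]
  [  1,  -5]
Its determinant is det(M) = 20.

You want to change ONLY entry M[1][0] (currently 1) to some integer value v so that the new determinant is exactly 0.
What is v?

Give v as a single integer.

Answer: -3

Derivation:
det is linear in entry M[1][0]: det = old_det + (v - 1) * C_10
Cofactor C_10 = 5
Want det = 0: 20 + (v - 1) * 5 = 0
  (v - 1) = -20 / 5 = -4
  v = 1 + (-4) = -3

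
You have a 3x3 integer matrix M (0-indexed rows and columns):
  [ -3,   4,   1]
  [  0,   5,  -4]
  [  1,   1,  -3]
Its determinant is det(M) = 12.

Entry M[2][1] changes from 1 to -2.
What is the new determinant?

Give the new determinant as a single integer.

Answer: 48

Derivation:
det is linear in row 2: changing M[2][1] by delta changes det by delta * cofactor(2,1).
Cofactor C_21 = (-1)^(2+1) * minor(2,1) = -12
Entry delta = -2 - 1 = -3
Det delta = -3 * -12 = 36
New det = 12 + 36 = 48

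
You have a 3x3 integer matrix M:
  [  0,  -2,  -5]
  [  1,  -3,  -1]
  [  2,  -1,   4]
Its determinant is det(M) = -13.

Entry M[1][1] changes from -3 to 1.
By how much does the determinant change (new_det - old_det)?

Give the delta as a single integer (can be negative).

Cofactor C_11 = 10
Entry delta = 1 - -3 = 4
Det delta = entry_delta * cofactor = 4 * 10 = 40

Answer: 40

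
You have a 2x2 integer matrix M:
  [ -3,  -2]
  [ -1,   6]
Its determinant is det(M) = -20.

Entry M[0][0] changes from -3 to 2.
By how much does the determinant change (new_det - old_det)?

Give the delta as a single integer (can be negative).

Cofactor C_00 = 6
Entry delta = 2 - -3 = 5
Det delta = entry_delta * cofactor = 5 * 6 = 30

Answer: 30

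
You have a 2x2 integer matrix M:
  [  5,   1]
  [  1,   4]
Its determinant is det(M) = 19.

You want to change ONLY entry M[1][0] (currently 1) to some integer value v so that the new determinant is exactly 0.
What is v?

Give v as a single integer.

det is linear in entry M[1][0]: det = old_det + (v - 1) * C_10
Cofactor C_10 = -1
Want det = 0: 19 + (v - 1) * -1 = 0
  (v - 1) = -19 / -1 = 19
  v = 1 + (19) = 20

Answer: 20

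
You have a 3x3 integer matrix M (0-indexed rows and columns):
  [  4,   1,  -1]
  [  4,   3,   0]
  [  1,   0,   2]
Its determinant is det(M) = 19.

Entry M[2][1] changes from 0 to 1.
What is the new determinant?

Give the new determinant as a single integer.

det is linear in row 2: changing M[2][1] by delta changes det by delta * cofactor(2,1).
Cofactor C_21 = (-1)^(2+1) * minor(2,1) = -4
Entry delta = 1 - 0 = 1
Det delta = 1 * -4 = -4
New det = 19 + -4 = 15

Answer: 15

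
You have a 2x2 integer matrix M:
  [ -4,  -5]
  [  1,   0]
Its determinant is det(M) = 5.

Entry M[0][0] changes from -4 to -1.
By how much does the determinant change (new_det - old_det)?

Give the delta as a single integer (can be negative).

Answer: 0

Derivation:
Cofactor C_00 = 0
Entry delta = -1 - -4 = 3
Det delta = entry_delta * cofactor = 3 * 0 = 0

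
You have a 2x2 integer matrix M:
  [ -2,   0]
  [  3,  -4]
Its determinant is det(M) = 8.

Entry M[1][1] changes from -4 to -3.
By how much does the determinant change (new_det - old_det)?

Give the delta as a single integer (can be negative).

Answer: -2

Derivation:
Cofactor C_11 = -2
Entry delta = -3 - -4 = 1
Det delta = entry_delta * cofactor = 1 * -2 = -2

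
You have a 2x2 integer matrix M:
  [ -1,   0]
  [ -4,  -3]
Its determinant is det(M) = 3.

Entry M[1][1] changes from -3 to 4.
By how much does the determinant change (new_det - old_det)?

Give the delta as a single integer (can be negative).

Cofactor C_11 = -1
Entry delta = 4 - -3 = 7
Det delta = entry_delta * cofactor = 7 * -1 = -7

Answer: -7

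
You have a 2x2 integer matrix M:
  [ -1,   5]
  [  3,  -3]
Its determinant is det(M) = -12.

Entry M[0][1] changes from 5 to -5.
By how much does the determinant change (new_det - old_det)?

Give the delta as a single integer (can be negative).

Cofactor C_01 = -3
Entry delta = -5 - 5 = -10
Det delta = entry_delta * cofactor = -10 * -3 = 30

Answer: 30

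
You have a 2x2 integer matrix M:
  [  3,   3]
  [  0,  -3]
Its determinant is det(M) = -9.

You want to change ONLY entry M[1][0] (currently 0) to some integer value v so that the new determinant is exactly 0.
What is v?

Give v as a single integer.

det is linear in entry M[1][0]: det = old_det + (v - 0) * C_10
Cofactor C_10 = -3
Want det = 0: -9 + (v - 0) * -3 = 0
  (v - 0) = 9 / -3 = -3
  v = 0 + (-3) = -3

Answer: -3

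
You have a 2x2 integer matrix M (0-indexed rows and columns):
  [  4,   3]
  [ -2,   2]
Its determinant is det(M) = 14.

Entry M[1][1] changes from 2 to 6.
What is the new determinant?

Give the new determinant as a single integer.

Answer: 30

Derivation:
det is linear in row 1: changing M[1][1] by delta changes det by delta * cofactor(1,1).
Cofactor C_11 = (-1)^(1+1) * minor(1,1) = 4
Entry delta = 6 - 2 = 4
Det delta = 4 * 4 = 16
New det = 14 + 16 = 30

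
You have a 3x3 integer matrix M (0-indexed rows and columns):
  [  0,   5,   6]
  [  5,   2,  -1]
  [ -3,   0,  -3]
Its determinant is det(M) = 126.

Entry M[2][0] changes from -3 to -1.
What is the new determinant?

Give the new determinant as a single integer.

Answer: 92

Derivation:
det is linear in row 2: changing M[2][0] by delta changes det by delta * cofactor(2,0).
Cofactor C_20 = (-1)^(2+0) * minor(2,0) = -17
Entry delta = -1 - -3 = 2
Det delta = 2 * -17 = -34
New det = 126 + -34 = 92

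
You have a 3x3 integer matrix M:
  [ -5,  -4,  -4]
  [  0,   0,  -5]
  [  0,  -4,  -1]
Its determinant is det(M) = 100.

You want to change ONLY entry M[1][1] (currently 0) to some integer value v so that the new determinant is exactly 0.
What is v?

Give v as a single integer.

Answer: -20

Derivation:
det is linear in entry M[1][1]: det = old_det + (v - 0) * C_11
Cofactor C_11 = 5
Want det = 0: 100 + (v - 0) * 5 = 0
  (v - 0) = -100 / 5 = -20
  v = 0 + (-20) = -20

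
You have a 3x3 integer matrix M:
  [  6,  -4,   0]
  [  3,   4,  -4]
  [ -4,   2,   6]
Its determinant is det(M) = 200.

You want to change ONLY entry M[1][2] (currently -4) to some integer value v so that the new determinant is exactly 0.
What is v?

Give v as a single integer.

Answer: -54

Derivation:
det is linear in entry M[1][2]: det = old_det + (v - -4) * C_12
Cofactor C_12 = 4
Want det = 0: 200 + (v - -4) * 4 = 0
  (v - -4) = -200 / 4 = -50
  v = -4 + (-50) = -54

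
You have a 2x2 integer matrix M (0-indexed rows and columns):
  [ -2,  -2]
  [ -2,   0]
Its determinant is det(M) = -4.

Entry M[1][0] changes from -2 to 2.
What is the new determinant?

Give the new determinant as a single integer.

Answer: 4

Derivation:
det is linear in row 1: changing M[1][0] by delta changes det by delta * cofactor(1,0).
Cofactor C_10 = (-1)^(1+0) * minor(1,0) = 2
Entry delta = 2 - -2 = 4
Det delta = 4 * 2 = 8
New det = -4 + 8 = 4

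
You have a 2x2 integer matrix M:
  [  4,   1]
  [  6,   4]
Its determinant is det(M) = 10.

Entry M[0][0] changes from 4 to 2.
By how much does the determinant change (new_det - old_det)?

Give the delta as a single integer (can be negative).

Answer: -8

Derivation:
Cofactor C_00 = 4
Entry delta = 2 - 4 = -2
Det delta = entry_delta * cofactor = -2 * 4 = -8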